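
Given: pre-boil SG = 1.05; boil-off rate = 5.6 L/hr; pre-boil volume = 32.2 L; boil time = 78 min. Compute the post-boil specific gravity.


V_post = V_pre − rate·(t/60);  SG_post = 1 + (SG_pre−1)·V_pre/V_post
V_post = 32.2 − 5.6·(78/60) = 24.9200
SG_post = 1 + (1.05 − 1)·32.2/24.9200

1.0646


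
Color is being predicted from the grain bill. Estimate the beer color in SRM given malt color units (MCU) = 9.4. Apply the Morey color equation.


SRM = 1.4922 · MCU^0.6859
SRM = 1.4922 · 9.4^0.6859

6.9390 SRM


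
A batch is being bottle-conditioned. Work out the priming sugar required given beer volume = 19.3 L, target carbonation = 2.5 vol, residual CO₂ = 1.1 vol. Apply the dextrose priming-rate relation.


sugar = (target − residual)·4.0·V
sugar = (2.5 − 1.1)·4.0·19.3

108.0800 g


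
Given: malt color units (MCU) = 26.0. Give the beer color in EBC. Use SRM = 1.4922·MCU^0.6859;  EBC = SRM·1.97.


SRM = 1.4922·26.0^0.6859 = 13.9430
EBC = 13.9430·1.97

27.4678 EBC


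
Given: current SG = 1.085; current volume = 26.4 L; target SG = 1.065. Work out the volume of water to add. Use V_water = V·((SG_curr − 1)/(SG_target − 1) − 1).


V_water = 26.4·((1.085 − 1)/(1.065 − 1) − 1)

8.1231 L


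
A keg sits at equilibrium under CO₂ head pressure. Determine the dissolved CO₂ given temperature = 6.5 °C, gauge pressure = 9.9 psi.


vols = (P + 14.695)·(0.01821 + 0.09011·e^(−0.04·T))
vols = (9.9 + 14.695)·(0.01821 + 0.09011·e^(−0.04·6.5))

2.1567 volumes


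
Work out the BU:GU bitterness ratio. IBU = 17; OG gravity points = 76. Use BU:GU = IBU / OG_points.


BU:GU = 17 / 76

0.2237


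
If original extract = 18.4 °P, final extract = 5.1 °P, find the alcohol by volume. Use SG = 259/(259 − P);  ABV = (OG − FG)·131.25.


OG = 259/(259 − 18.4) = 1.0765
FG = 259/(259 − 5.1) = 1.0201
ABV = (1.0765 − 1.0201)·131.25

7.4010 % ABV


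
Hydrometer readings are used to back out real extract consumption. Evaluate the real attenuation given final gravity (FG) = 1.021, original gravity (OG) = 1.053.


AA = (OG−FG)/(OG−1)·100;  RA = AA·0.8192
AA = (1.053 − 1.021)/(1.053 − 1)·100 = 60.3774
RA = 60.3774·0.8192

49.4611 %


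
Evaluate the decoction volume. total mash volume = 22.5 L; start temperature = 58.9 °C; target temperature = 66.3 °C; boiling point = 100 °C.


V_dec = V_total·(T_target − T_start)/(T_boil − T_start)
V_dec = 22.5·(66.3 − 58.9)/(100 − 58.9)

4.0511 L


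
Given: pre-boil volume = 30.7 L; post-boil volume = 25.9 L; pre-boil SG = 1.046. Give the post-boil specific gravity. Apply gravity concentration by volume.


SG_post = 1 + (SG_pre − 1)·V_pre/V_post
pts_pre = (1.046 − 1)·1000 = 46.0000
pts_post = 46.0000·30.7/25.9 = 54.5251
SG_post = 1 + 54.5251/1000

1.0545


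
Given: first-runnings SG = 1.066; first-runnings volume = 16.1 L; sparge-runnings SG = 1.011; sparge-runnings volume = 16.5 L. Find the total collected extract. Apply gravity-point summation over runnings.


total = Σ (SG_i − 1)·1000·V_i
first = (1.066 − 1)·1000·16.1 = 1062.6000
sparge = (1.011 − 1)·1000·16.5 = 181.5000
total = 1062.6000 + 181.5000

1244.1000 gravity·L


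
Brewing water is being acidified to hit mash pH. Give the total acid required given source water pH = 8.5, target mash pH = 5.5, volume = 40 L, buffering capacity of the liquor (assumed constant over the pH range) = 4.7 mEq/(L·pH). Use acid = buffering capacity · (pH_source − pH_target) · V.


acid = 4.7 · (8.5 − 5.5) · 40

564.0000 mEq


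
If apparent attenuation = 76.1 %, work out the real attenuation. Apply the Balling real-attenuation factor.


RA = AA · 0.8192
RA = 76.1 · 0.8192

62.3411 %


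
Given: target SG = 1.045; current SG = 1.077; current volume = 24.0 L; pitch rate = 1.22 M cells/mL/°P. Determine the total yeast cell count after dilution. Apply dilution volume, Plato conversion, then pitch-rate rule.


V_w = V·((SG_c−1)/(SG_t−1)−1);  °P = 259 − 259/SG_t;  cells = rate·(V+V_w)·°P
V_w = 24.0·((1.077−1)/(1.045−1)−1) = 17.0667
V_final = 24.0 + 17.0667 = 41.0667
°P = 259 − 259/1.045 = 11.1531
cells = 1.22·41.0667·11.1531

558.7857 billion cells


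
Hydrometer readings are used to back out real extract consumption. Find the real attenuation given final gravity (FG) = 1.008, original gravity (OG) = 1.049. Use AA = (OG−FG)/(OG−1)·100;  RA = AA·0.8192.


AA = (1.049 − 1.008)/(1.049 − 1)·100 = 83.6735
RA = 83.6735·0.8192

68.5453 %


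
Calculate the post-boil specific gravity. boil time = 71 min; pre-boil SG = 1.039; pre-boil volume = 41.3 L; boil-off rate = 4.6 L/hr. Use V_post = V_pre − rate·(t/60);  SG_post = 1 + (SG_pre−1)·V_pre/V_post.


V_post = 41.3 − 4.6·(71/60) = 35.8567
SG_post = 1 + (1.039 − 1)·41.3/35.8567

1.0449


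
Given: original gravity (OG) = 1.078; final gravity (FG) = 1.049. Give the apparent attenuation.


AA = (OG − FG)/(OG − 1) · 100
AA = (1.078 − 1.049)/(1.078 − 1) · 100

37.1795 %


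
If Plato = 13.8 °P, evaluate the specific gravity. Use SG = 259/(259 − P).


SG = 259/(259 − 13.8)

1.0563


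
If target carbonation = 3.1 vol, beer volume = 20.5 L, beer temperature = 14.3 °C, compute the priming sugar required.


residual = 14.695·(0.01821 + 0.09011·e^(−0.04·T));  sugar = (target − residual)·4.0·V
residual = 14.695·(0.01821 + 0.09011·e^(−0.04·14.3)) = 1.0149
sugar = (3.1 − 1.0149)·4.0·20.5

170.9741 g


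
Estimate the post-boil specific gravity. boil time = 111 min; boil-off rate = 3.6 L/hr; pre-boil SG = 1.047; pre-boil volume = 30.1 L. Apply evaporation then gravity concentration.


V_post = V_pre − rate·(t/60);  SG_post = 1 + (SG_pre−1)·V_pre/V_post
V_post = 30.1 − 3.6·(111/60) = 23.4400
SG_post = 1 + (1.047 − 1)·30.1/23.4400

1.0604


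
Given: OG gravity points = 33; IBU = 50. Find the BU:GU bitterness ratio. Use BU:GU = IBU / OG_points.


BU:GU = 50 / 33

1.5152


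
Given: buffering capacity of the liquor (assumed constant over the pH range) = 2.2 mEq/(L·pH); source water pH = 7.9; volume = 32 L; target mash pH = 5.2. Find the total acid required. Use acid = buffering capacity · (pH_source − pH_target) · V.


acid = 2.2 · (7.9 − 5.2) · 32

190.0800 mEq


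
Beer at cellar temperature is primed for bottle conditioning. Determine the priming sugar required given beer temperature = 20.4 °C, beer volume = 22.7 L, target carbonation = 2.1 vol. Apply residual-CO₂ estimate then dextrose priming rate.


residual = 14.695·(0.01821 + 0.09011·e^(−0.04·T));  sugar = (target − residual)·4.0·V
residual = 14.695·(0.01821 + 0.09011·e^(−0.04·20.4)) = 0.8531
sugar = (2.1 − 0.8531)·4.0·22.7

113.2150 g


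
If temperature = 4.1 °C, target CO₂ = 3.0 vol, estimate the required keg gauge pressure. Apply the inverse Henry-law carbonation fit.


psi = vols/(0.01821 + 0.09011·e^(−0.04·T)) − 14.695
psi = 3.0/(0.01821 + 0.09011·e^(−0.04·4.1)) − 14.695

16.9873 psi


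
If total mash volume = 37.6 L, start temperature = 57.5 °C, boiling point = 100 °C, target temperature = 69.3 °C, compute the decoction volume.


V_dec = V_total·(T_target − T_start)/(T_boil − T_start)
V_dec = 37.6·(69.3 − 57.5)/(100 − 57.5)

10.4395 L


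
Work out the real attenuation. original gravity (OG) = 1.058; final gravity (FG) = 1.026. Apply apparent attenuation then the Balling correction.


AA = (OG−FG)/(OG−1)·100;  RA = AA·0.8192
AA = (1.058 − 1.026)/(1.058 − 1)·100 = 55.1724
RA = 55.1724·0.8192

45.1972 %


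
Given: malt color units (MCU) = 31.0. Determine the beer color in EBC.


SRM = 1.4922·MCU^0.6859;  EBC = SRM·1.97
SRM = 1.4922·31.0^0.6859 = 15.7308
EBC = 15.7308·1.97

30.9898 EBC


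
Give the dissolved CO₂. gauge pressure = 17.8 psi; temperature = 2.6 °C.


vols = (P + 14.695)·(0.01821 + 0.09011·e^(−0.04·T))
vols = (17.8 + 14.695)·(0.01821 + 0.09011·e^(−0.04·2.6))

3.2306 volumes


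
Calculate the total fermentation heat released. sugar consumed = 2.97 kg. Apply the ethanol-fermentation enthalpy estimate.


Q = m_sugar · 590 kJ/kg
Q = 2.97 · 590

1752.3000 kJ


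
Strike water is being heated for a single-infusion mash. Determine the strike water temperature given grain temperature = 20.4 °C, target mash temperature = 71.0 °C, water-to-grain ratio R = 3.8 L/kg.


T_strike = (0.41/R)·(T_mash − T_grain) + T_mash
T_strike = (0.41/3.8)·(71.0 − 20.4) + 71.0

76.4595 °C


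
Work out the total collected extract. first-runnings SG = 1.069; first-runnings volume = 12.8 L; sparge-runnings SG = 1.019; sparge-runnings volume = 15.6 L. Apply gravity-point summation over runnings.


total = Σ (SG_i − 1)·1000·V_i
first = (1.069 − 1)·1000·12.8 = 883.2000
sparge = (1.019 − 1)·1000·15.6 = 296.4000
total = 883.2000 + 296.4000

1179.6000 gravity·L


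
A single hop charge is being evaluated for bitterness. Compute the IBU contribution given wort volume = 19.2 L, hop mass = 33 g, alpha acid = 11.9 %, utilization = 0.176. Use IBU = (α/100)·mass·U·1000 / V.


IBU = (11.9/100)·33·0.176·1000 / 19.2

35.9975 IBU


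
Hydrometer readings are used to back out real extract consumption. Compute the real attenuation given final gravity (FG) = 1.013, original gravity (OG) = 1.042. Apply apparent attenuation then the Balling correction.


AA = (OG−FG)/(OG−1)·100;  RA = AA·0.8192
AA = (1.042 − 1.013)/(1.042 − 1)·100 = 69.0476
RA = 69.0476·0.8192

56.5638 %


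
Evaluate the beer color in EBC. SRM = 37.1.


EBC = SRM · 1.97
EBC = 37.1 · 1.97

73.0870 EBC


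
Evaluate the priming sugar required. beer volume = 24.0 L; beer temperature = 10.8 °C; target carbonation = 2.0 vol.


residual = 14.695·(0.01821 + 0.09011·e^(−0.04·T));  sugar = (target − residual)·4.0·V
residual = 14.695·(0.01821 + 0.09011·e^(−0.04·10.8)) = 1.1273
sugar = (2.0 − 1.1273)·4.0·24.0

83.7833 g


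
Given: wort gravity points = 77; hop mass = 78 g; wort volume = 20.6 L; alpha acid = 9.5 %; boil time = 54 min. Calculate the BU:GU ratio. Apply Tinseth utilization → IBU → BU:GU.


U = 1.65·0.000125^(GP/1000)·(1−e^(−0.04t))/4.15;  IBU = (α/100)·m·U·1000/V;  BU:GU = IBU/GP
U = 1.65·0.000125^(77/1000)·(1−e^(−0.04·54))/4.15 = 0.1761
IBU = (9.5/100)·78·0.1761·1000/20.6 = 63.3334
BU:GU = 63.3334/77

0.8225


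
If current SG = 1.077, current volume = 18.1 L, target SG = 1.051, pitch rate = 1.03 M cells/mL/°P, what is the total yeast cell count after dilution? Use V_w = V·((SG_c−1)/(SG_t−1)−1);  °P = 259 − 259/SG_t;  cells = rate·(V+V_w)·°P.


V_w = 18.1·((1.077−1)/(1.051−1)−1) = 9.2275
V_final = 18.1 + 9.2275 = 27.3275
°P = 259 − 259/1.051 = 12.5680
cells = 1.03·27.3275·12.5680

353.7558 billion cells


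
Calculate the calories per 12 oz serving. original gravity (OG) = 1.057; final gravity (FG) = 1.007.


ABW = (OG−FG)·131.25·0.79/FG;  °P = 259 − 259/SG (for OG→OE and FG→AE);  RE = 0.1808·OE + 0.8192·AE;  Cal = (6.9·ABW + 4·(RE−0.1))·FG·3.55
ABW = (1.057 − 1.007)·131.25·0.79/1.007 = 5.1483
OE = 259 − 259/1.057 = 13.9669 °P
AE = 259 − 259/1.007 = 1.8004 °P
RE = 0.1808·13.9669 + 0.8192·1.8004 = 4.0001 °P
Cal = (6.9·5.1483 + 4·(4.0001−0.1))·1.007·3.55

182.7603 kcal


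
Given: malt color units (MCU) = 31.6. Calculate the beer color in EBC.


SRM = 1.4922·MCU^0.6859;  EBC = SRM·1.97
SRM = 1.4922·31.6^0.6859 = 15.9390
EBC = 15.9390·1.97

31.3999 EBC


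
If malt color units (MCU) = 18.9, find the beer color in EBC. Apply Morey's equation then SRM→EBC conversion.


SRM = 1.4922·MCU^0.6859;  EBC = SRM·1.97
SRM = 1.4922·18.9^0.6859 = 11.2035
EBC = 11.2035·1.97

22.0708 EBC


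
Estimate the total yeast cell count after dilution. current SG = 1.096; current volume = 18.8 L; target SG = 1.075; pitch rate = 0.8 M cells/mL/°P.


V_w = V·((SG_c−1)/(SG_t−1)−1);  °P = 259 − 259/SG_t;  cells = rate·(V+V_w)·°P
V_w = 18.8·((1.096−1)/(1.075−1)−1) = 5.2640
V_final = 18.8 + 5.2640 = 24.0640
°P = 259 − 259/1.075 = 18.0698
cells = 0.8·24.0640·18.0698

347.8647 billion cells


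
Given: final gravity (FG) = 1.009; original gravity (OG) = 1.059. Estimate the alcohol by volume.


ABV = (OG − FG) · 131.25
ABV = (1.059 − 1.009) · 131.25

6.5625 % ABV


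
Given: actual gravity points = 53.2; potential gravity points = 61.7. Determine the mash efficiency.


efficiency = actual / potential × 100
efficiency = 53.2 / 61.7 × 100

86.2237 %


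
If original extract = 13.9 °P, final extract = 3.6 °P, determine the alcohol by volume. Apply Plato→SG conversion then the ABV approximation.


SG = 259/(259 − P);  ABV = (OG − FG)·131.25
OG = 259/(259 − 13.9) = 1.0567
FG = 259/(259 − 3.6) = 1.0141
ABV = (1.0567 − 1.0141)·131.25

5.5934 % ABV


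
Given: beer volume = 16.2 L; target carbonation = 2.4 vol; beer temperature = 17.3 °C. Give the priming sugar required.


residual = 14.695·(0.01821 + 0.09011·e^(−0.04·T));  sugar = (target − residual)·4.0·V
residual = 14.695·(0.01821 + 0.09011·e^(−0.04·17.3)) = 0.9304
sugar = (2.4 − 0.9304)·4.0·16.2

95.2275 g


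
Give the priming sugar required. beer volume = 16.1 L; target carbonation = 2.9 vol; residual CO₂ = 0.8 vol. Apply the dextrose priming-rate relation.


sugar = (target − residual)·4.0·V
sugar = (2.9 − 0.8)·4.0·16.1

135.2400 g


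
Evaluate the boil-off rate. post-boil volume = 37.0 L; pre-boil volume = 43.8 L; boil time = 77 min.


rate = (V_pre − V_post) / (t_min/60)
rate = (43.8 − 37.0) / (77/60)

5.2987 L/hr


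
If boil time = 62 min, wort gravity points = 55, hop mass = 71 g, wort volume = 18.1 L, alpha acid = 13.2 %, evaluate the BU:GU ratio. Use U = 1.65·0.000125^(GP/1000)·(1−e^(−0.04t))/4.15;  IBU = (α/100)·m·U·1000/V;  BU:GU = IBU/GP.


U = 1.65·0.000125^(55/1000)·(1−e^(−0.04·62))/4.15 = 0.2222
IBU = (13.2/100)·71·0.2222·1000/18.1 = 115.0633
BU:GU = 115.0633/55

2.0921


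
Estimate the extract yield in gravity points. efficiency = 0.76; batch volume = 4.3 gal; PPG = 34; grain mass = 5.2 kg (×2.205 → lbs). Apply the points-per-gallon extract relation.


points = lbs × PPG × eff / vol
lbs = 5.2 × 2.205 = 11.4660
points = 11.4660 × 34 × 0.76 / 4.3

68.9027 points


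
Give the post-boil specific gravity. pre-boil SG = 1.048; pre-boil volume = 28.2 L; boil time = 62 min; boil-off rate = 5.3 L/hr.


V_post = V_pre − rate·(t/60);  SG_post = 1 + (SG_pre−1)·V_pre/V_post
V_post = 28.2 − 5.3·(62/60) = 22.7233
SG_post = 1 + (1.048 − 1)·28.2/22.7233

1.0596


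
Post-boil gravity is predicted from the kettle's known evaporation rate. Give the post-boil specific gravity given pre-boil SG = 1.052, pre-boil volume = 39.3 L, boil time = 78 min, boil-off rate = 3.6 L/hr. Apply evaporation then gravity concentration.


V_post = V_pre − rate·(t/60);  SG_post = 1 + (SG_pre−1)·V_pre/V_post
V_post = 39.3 − 3.6·(78/60) = 34.6200
SG_post = 1 + (1.052 − 1)·39.3/34.6200

1.0590


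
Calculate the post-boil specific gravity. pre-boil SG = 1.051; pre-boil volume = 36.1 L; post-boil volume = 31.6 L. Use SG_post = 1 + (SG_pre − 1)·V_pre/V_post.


pts_pre = (1.051 − 1)·1000 = 51.0000
pts_post = 51.0000·36.1/31.6 = 58.2627
SG_post = 1 + 58.2627/1000

1.0583


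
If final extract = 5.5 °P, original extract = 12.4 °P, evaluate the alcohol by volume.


SG = 259/(259 − P);  ABV = (OG − FG)·131.25
OG = 259/(259 − 12.4) = 1.0503
FG = 259/(259 − 5.5) = 1.0217
ABV = (1.0503 − 1.0217)·131.25

3.7521 % ABV


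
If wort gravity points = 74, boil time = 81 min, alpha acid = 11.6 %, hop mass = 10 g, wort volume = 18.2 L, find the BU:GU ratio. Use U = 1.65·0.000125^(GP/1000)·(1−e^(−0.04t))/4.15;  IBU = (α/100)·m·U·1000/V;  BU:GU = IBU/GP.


U = 1.65·0.000125^(74/1000)·(1−e^(−0.04·81))/4.15 = 0.1965
IBU = (11.6/100)·10·0.1965·1000/18.2 = 12.5211
BU:GU = 12.5211/74

0.1692


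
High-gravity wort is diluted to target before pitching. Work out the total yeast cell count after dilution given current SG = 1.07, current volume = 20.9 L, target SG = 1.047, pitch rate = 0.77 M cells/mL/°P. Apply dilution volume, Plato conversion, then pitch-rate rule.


V_w = V·((SG_c−1)/(SG_t−1)−1);  °P = 259 − 259/SG_t;  cells = rate·(V+V_w)·°P
V_w = 20.9·((1.07−1)/(1.047−1)−1) = 10.2277
V_final = 20.9 + 10.2277 = 31.1277
°P = 259 − 259/1.047 = 11.6266
cells = 0.77·31.1277·11.6266

278.6687 billion cells


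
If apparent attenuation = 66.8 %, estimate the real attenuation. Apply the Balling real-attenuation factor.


RA = AA · 0.8192
RA = 66.8 · 0.8192

54.7226 %


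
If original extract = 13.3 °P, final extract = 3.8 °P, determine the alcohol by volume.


SG = 259/(259 − P);  ABV = (OG − FG)·131.25
OG = 259/(259 − 13.3) = 1.0541
FG = 259/(259 − 3.8) = 1.0149
ABV = (1.0541 − 1.0149)·131.25

5.1504 % ABV


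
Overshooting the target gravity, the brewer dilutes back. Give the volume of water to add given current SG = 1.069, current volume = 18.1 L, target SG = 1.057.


V_water = V·((SG_curr − 1)/(SG_target − 1) − 1)
V_water = 18.1·((1.069 − 1)/(1.057 − 1) − 1)

3.8105 L


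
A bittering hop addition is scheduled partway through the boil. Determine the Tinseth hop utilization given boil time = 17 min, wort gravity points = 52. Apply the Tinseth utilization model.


U = 1.65·0.000125^(GP/1000) · (1 − e^(−0.04·t))/4.15
bigness = 1.65·0.000125^(52/1000) = 1.0340
boil_factor = (1 − e^(−0.04·17))/4.15 = 0.1189
U = 1.0340 · 0.1189

0.1229


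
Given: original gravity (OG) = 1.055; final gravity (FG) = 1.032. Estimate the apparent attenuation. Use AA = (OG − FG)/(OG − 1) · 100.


AA = (1.055 − 1.032)/(1.055 − 1) · 100

41.8182 %


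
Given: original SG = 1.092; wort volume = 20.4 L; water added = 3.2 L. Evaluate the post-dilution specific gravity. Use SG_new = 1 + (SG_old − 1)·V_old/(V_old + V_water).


pts = (1.092 − 1)·1000·20.4/(20.4 + 3.2) = 79.5254
SG_new = 1 + 79.5254/1000

1.0795


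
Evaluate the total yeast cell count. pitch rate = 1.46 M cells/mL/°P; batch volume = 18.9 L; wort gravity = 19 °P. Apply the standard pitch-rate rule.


cells (billions) = rate · V_L · °P
cells = 1.46 · 18.9 · 19

524.2860 billion cells


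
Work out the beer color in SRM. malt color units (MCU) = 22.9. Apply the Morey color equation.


SRM = 1.4922 · MCU^0.6859
SRM = 1.4922 · 22.9^0.6859

12.7802 SRM


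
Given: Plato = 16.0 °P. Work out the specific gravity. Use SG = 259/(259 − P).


SG = 259/(259 − 16.0)

1.0658


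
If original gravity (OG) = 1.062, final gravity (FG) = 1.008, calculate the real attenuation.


AA = (OG−FG)/(OG−1)·100;  RA = AA·0.8192
AA = (1.062 − 1.008)/(1.062 − 1)·100 = 87.0968
RA = 87.0968·0.8192

71.3497 %


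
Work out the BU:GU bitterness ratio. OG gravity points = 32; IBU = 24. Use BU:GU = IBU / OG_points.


BU:GU = 24 / 32

0.7500


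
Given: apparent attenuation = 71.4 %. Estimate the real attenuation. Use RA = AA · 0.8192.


RA = 71.4 · 0.8192

58.4909 %


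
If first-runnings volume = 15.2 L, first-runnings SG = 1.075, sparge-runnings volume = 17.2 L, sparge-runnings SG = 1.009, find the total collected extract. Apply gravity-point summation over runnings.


total = Σ (SG_i − 1)·1000·V_i
first = (1.075 − 1)·1000·15.2 = 1140.0000
sparge = (1.009 − 1)·1000·17.2 = 154.8000
total = 1140.0000 + 154.8000

1294.8000 gravity·L


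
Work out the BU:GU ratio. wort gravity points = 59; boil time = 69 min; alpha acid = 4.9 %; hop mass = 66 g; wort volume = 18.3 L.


U = 1.65·0.000125^(GP/1000)·(1−e^(−0.04t))/4.15;  IBU = (α/100)·m·U·1000/V;  BU:GU = IBU/GP
U = 1.65·0.000125^(59/1000)·(1−e^(−0.04·69))/4.15 = 0.2192
IBU = (4.9/100)·66·0.2192·1000/18.3 = 38.7299
BU:GU = 38.7299/59

0.6564


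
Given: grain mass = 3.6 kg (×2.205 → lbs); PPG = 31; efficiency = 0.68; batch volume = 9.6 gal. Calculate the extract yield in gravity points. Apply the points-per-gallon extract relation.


points = lbs × PPG × eff / vol
lbs = 3.6 × 2.205 = 7.9380
points = 7.9380 × 31 × 0.68 / 9.6

17.4305 points


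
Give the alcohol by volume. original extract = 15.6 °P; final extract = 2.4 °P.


SG = 259/(259 − P);  ABV = (OG − FG)·131.25
OG = 259/(259 − 15.6) = 1.0641
FG = 259/(259 − 2.4) = 1.0094
ABV = (1.0641 − 1.0094)·131.25

7.1845 % ABV


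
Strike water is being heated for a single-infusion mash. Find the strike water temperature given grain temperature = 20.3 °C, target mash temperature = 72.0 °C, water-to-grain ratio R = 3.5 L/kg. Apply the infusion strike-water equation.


T_strike = (0.41/R)·(T_mash − T_grain) + T_mash
T_strike = (0.41/3.5)·(72.0 − 20.3) + 72.0

78.0563 °C


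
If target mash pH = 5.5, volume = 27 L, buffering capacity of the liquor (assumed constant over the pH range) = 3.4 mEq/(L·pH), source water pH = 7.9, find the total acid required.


acid = buffering capacity · (pH_source − pH_target) · V
acid = 3.4 · (7.9 − 5.5) · 27

220.3200 mEq


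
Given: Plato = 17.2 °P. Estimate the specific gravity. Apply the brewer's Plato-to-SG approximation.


SG = 259/(259 − P)
SG = 259/(259 − 17.2)

1.0711


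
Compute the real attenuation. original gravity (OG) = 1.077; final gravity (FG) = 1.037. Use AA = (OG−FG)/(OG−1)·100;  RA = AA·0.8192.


AA = (1.077 − 1.037)/(1.077 − 1)·100 = 51.9481
RA = 51.9481·0.8192

42.5558 %


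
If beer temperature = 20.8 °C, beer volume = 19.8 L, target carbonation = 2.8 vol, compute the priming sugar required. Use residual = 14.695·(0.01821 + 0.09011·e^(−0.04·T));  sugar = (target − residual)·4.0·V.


residual = 14.695·(0.01821 + 0.09011·e^(−0.04·20.8)) = 0.8438
sugar = (2.8 − 0.8438)·4.0·19.8

154.9275 g


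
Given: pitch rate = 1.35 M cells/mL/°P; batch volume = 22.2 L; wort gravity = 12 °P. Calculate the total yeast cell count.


cells (billions) = rate · V_L · °P
cells = 1.35 · 22.2 · 12

359.6400 billion cells


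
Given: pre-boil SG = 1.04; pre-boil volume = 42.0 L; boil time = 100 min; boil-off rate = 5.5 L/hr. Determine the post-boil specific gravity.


V_post = V_pre − rate·(t/60);  SG_post = 1 + (SG_pre−1)·V_pre/V_post
V_post = 42.0 − 5.5·(100/60) = 32.8333
SG_post = 1 + (1.04 − 1)·42.0/32.8333

1.0512


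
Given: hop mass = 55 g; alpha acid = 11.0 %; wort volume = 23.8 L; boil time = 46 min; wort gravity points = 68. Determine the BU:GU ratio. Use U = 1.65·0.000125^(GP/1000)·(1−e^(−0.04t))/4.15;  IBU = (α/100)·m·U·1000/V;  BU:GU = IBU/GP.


U = 1.65·0.000125^(68/1000)·(1−e^(−0.04·46))/4.15 = 0.1815
IBU = (11.0/100)·55·0.1815·1000/23.8 = 46.1418
BU:GU = 46.1418/68

0.6786


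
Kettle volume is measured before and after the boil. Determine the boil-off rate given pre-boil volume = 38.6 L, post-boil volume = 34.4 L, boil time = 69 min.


rate = (V_pre − V_post) / (t_min/60)
rate = (38.6 − 34.4) / (69/60)

3.6522 L/hr


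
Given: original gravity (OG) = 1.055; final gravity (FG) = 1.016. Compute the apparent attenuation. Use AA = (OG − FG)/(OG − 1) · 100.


AA = (1.055 − 1.016)/(1.055 − 1) · 100

70.9091 %


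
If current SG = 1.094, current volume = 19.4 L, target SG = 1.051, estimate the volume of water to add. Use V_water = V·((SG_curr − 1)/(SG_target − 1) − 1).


V_water = 19.4·((1.094 − 1)/(1.051 − 1) − 1)

16.3569 L


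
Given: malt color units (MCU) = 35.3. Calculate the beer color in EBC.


SRM = 1.4922·MCU^0.6859;  EBC = SRM·1.97
SRM = 1.4922·35.3^0.6859 = 17.1967
EBC = 17.1967·1.97

33.8775 EBC


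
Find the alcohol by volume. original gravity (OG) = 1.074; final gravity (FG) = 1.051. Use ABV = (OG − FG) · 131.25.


ABV = (1.074 − 1.051) · 131.25

3.0188 % ABV


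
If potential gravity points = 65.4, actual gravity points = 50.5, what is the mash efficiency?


efficiency = actual / potential × 100
efficiency = 50.5 / 65.4 × 100

77.2171 %


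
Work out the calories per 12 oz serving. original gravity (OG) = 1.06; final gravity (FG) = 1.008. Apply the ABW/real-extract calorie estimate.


ABW = (OG−FG)·131.25·0.79/FG;  °P = 259 − 259/SG (for OG→OE and FG→AE);  RE = 0.1808·OE + 0.8192·AE;  Cal = (6.9·ABW + 4·(RE−0.1))·FG·3.55
ABW = (1.06 − 1.008)·131.25·0.79/1.008 = 5.3490
OE = 259 − 259/1.06 = 14.6604 °P
AE = 259 − 259/1.008 = 2.0556 °P
RE = 0.1808·14.6604 + 0.8192·2.0556 = 4.3345 °P
Cal = (6.9·5.3490 + 4·(4.3345−0.1))·1.008·3.55

192.6820 kcal


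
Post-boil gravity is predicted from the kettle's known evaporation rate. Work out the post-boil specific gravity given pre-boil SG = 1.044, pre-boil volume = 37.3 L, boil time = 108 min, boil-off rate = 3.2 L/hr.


V_post = V_pre − rate·(t/60);  SG_post = 1 + (SG_pre−1)·V_pre/V_post
V_post = 37.3 − 3.2·(108/60) = 31.5400
SG_post = 1 + (1.044 − 1)·37.3/31.5400

1.0520


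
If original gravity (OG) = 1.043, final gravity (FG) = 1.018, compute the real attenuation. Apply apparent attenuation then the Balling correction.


AA = (OG−FG)/(OG−1)·100;  RA = AA·0.8192
AA = (1.043 − 1.018)/(1.043 − 1)·100 = 58.1395
RA = 58.1395·0.8192

47.6279 %


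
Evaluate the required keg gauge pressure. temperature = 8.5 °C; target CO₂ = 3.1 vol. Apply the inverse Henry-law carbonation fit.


psi = vols/(0.01821 + 0.09011·e^(−0.04·T)) − 14.695
psi = 3.1/(0.01821 + 0.09011·e^(−0.04·8.5)) − 14.695

22.9503 psi


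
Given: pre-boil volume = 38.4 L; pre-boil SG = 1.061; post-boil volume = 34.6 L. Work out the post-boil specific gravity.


SG_post = 1 + (SG_pre − 1)·V_pre/V_post
pts_pre = (1.061 − 1)·1000 = 61.0000
pts_post = 61.0000·38.4/34.6 = 67.6994
SG_post = 1 + 67.6994/1000

1.0677


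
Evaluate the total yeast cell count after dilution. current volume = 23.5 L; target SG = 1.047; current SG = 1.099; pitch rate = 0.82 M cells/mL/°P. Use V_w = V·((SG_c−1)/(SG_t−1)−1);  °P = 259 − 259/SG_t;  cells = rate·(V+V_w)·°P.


V_w = 23.5·((1.099−1)/(1.047−1)−1) = 26.0000
V_final = 23.5 + 26.0000 = 49.5000
°P = 259 − 259/1.047 = 11.6266
cells = 0.82·49.5000·11.6266

471.9217 billion cells


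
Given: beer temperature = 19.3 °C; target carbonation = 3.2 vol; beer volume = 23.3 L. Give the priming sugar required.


residual = 14.695·(0.01821 + 0.09011·e^(−0.04·T));  sugar = (target − residual)·4.0·V
residual = 14.695·(0.01821 + 0.09011·e^(−0.04·19.3)) = 0.8795
sugar = (3.2 − 0.8795)·4.0·23.3

216.2727 g


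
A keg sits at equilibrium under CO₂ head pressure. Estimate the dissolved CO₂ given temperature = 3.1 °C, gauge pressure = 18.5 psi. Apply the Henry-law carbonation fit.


vols = (P + 14.695)·(0.01821 + 0.09011·e^(−0.04·T))
vols = (18.5 + 14.695)·(0.01821 + 0.09011·e^(−0.04·3.1))

3.2468 volumes


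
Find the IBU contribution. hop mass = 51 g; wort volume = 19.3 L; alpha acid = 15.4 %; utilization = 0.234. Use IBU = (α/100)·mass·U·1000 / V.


IBU = (15.4/100)·51·0.234·1000 / 19.3

95.2247 IBU


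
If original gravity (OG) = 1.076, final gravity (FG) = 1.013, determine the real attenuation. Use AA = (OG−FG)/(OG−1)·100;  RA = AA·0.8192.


AA = (1.076 − 1.013)/(1.076 − 1)·100 = 82.8947
RA = 82.8947·0.8192

67.9074 %


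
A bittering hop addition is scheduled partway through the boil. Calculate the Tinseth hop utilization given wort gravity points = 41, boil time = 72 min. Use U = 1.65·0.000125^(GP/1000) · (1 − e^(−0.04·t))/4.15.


bigness = 1.65·0.000125^(41/1000) = 1.1415
boil_factor = (1 − e^(−0.04·72))/4.15 = 0.2274
U = 1.1415 · 0.2274

0.2596


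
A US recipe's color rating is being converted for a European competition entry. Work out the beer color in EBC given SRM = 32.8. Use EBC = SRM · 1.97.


EBC = 32.8 · 1.97

64.6160 EBC


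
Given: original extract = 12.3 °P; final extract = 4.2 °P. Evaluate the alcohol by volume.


SG = 259/(259 − P);  ABV = (OG − FG)·131.25
OG = 259/(259 − 12.3) = 1.0499
FG = 259/(259 − 4.2) = 1.0165
ABV = (1.0499 − 1.0165)·131.25

4.3804 % ABV


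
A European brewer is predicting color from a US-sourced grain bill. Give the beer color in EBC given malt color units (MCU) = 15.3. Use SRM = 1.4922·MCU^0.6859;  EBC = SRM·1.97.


SRM = 1.4922·15.3^0.6859 = 9.6919
EBC = 9.6919·1.97

19.0930 EBC


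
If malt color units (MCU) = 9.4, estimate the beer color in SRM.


SRM = 1.4922 · MCU^0.6859
SRM = 1.4922 · 9.4^0.6859

6.9390 SRM


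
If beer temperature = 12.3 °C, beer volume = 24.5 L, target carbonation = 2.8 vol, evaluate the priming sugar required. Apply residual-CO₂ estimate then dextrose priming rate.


residual = 14.695·(0.01821 + 0.09011·e^(−0.04·T));  sugar = (target − residual)·4.0·V
residual = 14.695·(0.01821 + 0.09011·e^(−0.04·12.3)) = 1.0772
sugar = (2.8 − 1.0772)·4.0·24.5

168.8349 g


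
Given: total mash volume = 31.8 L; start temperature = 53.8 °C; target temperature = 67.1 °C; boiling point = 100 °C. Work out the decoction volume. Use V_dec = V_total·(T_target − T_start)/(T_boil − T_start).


V_dec = 31.8·(67.1 − 53.8)/(100 − 53.8)

9.1545 L


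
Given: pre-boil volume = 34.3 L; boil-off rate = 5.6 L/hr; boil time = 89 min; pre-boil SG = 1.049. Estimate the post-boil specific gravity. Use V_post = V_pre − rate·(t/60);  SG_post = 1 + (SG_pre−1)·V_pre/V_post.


V_post = 34.3 − 5.6·(89/60) = 25.9933
SG_post = 1 + (1.049 − 1)·34.3/25.9933

1.0647


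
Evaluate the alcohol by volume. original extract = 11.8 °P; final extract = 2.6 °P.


SG = 259/(259 − P);  ABV = (OG − FG)·131.25
OG = 259/(259 − 11.8) = 1.0477
FG = 259/(259 − 2.6) = 1.0101
ABV = (1.0477 − 1.0101)·131.25

4.9342 % ABV


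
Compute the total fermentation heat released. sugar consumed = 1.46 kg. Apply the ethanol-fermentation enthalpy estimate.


Q = m_sugar · 590 kJ/kg
Q = 1.46 · 590

861.4000 kJ


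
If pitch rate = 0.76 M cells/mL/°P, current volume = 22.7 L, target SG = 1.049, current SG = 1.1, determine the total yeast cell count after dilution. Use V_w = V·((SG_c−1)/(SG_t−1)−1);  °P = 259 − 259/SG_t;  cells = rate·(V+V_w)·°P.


V_w = 22.7·((1.1−1)/(1.049−1)−1) = 23.6265
V_final = 22.7 + 23.6265 = 46.3265
°P = 259 − 259/1.049 = 12.0982
cells = 0.76·46.3265·12.0982

425.9550 billion cells


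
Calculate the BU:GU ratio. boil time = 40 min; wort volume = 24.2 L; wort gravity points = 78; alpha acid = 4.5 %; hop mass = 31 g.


U = 1.65·0.000125^(GP/1000)·(1−e^(−0.04t))/4.15;  IBU = (α/100)·m·U·1000/V;  BU:GU = IBU/GP
U = 1.65·0.000125^(78/1000)·(1−e^(−0.04·40))/4.15 = 0.1574
IBU = (4.5/100)·31·0.1574·1000/24.2 = 9.0743
BU:GU = 9.0743/78

0.1163


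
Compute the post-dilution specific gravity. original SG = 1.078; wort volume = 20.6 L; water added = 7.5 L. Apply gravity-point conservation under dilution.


SG_new = 1 + (SG_old − 1)·V_old/(V_old + V_water)
pts = (1.078 − 1)·1000·20.6/(20.6 + 7.5) = 57.1815
SG_new = 1 + 57.1815/1000

1.0572


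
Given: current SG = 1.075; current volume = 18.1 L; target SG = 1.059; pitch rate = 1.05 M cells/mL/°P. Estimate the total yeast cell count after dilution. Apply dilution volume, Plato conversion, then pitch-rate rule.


V_w = V·((SG_c−1)/(SG_t−1)−1);  °P = 259 − 259/SG_t;  cells = rate·(V+V_w)·°P
V_w = 18.1·((1.075−1)/(1.059−1)−1) = 4.9085
V_final = 18.1 + 4.9085 = 23.0085
°P = 259 − 259/1.059 = 14.4297
cells = 1.05·23.0085·14.4297

348.6045 billion cells


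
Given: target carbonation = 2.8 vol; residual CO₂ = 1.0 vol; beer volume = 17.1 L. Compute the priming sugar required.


sugar = (target − residual)·4.0·V
sugar = (2.8 − 1.0)·4.0·17.1

123.1200 g


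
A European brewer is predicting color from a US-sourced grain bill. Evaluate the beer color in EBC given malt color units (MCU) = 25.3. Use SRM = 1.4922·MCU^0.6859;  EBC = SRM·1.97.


SRM = 1.4922·25.3^0.6859 = 13.6845
EBC = 13.6845·1.97

26.9584 EBC


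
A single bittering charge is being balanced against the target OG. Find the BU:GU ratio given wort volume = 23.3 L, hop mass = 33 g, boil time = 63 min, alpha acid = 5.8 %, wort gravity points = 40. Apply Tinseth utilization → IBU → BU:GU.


U = 1.65·0.000125^(GP/1000)·(1−e^(−0.04t))/4.15;  IBU = (α/100)·m·U·1000/V;  BU:GU = IBU/GP
U = 1.65·0.000125^(40/1000)·(1−e^(−0.04·63))/4.15 = 0.2552
IBU = (5.8/100)·33·0.2552·1000/23.3 = 20.9638
BU:GU = 20.9638/40

0.5241


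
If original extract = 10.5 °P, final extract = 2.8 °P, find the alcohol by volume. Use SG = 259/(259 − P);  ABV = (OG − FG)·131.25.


OG = 259/(259 − 10.5) = 1.0423
FG = 259/(259 − 2.8) = 1.0109
ABV = (1.0423 − 1.0109)·131.25

4.1113 % ABV


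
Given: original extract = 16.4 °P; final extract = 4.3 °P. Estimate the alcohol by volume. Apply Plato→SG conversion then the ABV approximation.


SG = 259/(259 − P);  ABV = (OG − FG)·131.25
OG = 259/(259 − 16.4) = 1.0676
FG = 259/(259 − 4.3) = 1.0169
ABV = (1.0676 − 1.0169)·131.25

6.6568 % ABV


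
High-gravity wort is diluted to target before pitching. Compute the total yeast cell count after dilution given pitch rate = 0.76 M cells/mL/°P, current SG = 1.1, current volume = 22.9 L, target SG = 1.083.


V_w = V·((SG_c−1)/(SG_t−1)−1);  °P = 259 − 259/SG_t;  cells = rate·(V+V_w)·°P
V_w = 22.9·((1.1−1)/(1.083−1)−1) = 4.6904
V_final = 22.9 + 4.6904 = 27.5904
°P = 259 − 259/1.083 = 19.8495
cells = 0.76·27.5904·19.8495

416.2175 billion cells


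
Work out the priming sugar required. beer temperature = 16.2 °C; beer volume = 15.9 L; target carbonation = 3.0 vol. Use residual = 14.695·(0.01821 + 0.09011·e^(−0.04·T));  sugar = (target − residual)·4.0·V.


residual = 14.695·(0.01821 + 0.09011·e^(−0.04·16.2)) = 0.9603
sugar = (3.0 − 0.9603)·4.0·15.9

129.7278 g


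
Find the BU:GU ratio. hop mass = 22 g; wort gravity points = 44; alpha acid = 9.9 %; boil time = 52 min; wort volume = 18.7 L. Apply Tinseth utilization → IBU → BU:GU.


U = 1.65·0.000125^(GP/1000)·(1−e^(−0.04t))/4.15;  IBU = (α/100)·m·U·1000/V;  BU:GU = IBU/GP
U = 1.65·0.000125^(44/1000)·(1−e^(−0.04·52))/4.15 = 0.2343
IBU = (9.9/100)·22·0.2343·1000/18.7 = 27.2872
BU:GU = 27.2872/44

0.6202


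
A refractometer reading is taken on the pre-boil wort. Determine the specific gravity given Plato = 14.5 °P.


SG = 259/(259 − P)
SG = 259/(259 − 14.5)

1.0593


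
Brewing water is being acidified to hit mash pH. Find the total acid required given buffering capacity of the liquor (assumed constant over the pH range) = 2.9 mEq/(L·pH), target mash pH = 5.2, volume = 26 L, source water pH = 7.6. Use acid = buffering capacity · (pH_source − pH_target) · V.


acid = 2.9 · (7.6 − 5.2) · 26

180.9600 mEq


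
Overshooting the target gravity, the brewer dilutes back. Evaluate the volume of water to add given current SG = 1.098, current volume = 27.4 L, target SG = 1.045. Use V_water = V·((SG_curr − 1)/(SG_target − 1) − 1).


V_water = 27.4·((1.098 − 1)/(1.045 − 1) − 1)

32.2711 L


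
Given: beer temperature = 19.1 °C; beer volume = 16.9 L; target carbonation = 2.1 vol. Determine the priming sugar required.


residual = 14.695·(0.01821 + 0.09011·e^(−0.04·T));  sugar = (target − residual)·4.0·V
residual = 14.695·(0.01821 + 0.09011·e^(−0.04·19.1)) = 0.8844
sugar = (2.1 − 0.8844)·4.0·16.9

82.1751 g


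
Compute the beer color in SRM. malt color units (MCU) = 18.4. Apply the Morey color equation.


SRM = 1.4922 · MCU^0.6859
SRM = 1.4922 · 18.4^0.6859

10.9993 SRM


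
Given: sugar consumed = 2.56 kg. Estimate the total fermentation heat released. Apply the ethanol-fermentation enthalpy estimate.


Q = m_sugar · 590 kJ/kg
Q = 2.56 · 590

1510.4000 kJ


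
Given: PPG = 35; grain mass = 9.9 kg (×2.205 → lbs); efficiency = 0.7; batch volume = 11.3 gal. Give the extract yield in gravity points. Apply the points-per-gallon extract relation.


points = lbs × PPG × eff / vol
lbs = 9.9 × 2.205 = 21.8295
points = 21.8295 × 35 × 0.7 / 11.3

47.3294 points


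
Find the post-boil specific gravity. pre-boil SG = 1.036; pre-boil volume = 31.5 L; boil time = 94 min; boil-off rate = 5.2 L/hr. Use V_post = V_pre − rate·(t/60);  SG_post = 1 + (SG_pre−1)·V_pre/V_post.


V_post = 31.5 − 5.2·(94/60) = 23.3533
SG_post = 1 + (1.036 − 1)·31.5/23.3533

1.0486


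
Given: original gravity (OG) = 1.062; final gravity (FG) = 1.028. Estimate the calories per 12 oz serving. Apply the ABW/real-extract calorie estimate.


ABW = (OG−FG)·131.25·0.79/FG;  °P = 259 − 259/SG (for OG→OE and FG→AE);  RE = 0.1808·OE + 0.8192·AE;  Cal = (6.9·ABW + 4·(RE−0.1))·FG·3.55
ABW = (1.062 − 1.028)·131.25·0.79/1.028 = 3.4294
OE = 259 − 259/1.062 = 15.1205 °P
AE = 259 − 259/1.028 = 7.0545 °P
RE = 0.1808·15.1205 + 0.8192·7.0545 = 8.5128 °P
Cal = (6.9·3.4294 + 4·(8.5128−0.1))·1.028·3.55

209.1610 kcal


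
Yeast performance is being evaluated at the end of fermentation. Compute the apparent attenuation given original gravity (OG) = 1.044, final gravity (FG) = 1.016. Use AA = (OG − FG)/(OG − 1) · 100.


AA = (1.044 − 1.016)/(1.044 − 1) · 100

63.6364 %


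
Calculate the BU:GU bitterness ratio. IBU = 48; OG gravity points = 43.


BU:GU = IBU / OG_points
BU:GU = 48 / 43

1.1163


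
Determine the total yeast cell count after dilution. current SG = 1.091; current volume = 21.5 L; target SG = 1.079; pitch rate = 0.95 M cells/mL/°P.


V_w = V·((SG_c−1)/(SG_t−1)−1);  °P = 259 − 259/SG_t;  cells = rate·(V+V_w)·°P
V_w = 21.5·((1.091−1)/(1.079−1)−1) = 3.2658
V_final = 21.5 + 3.2658 = 24.7658
°P = 259 − 259/1.079 = 18.9629
cells = 0.95·24.7658·18.9629

446.1509 billion cells


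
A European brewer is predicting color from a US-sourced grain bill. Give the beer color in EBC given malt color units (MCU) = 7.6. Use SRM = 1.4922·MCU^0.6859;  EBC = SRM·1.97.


SRM = 1.4922·7.6^0.6859 = 5.9976
EBC = 5.9976·1.97

11.8153 EBC


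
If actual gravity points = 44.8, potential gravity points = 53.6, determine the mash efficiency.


efficiency = actual / potential × 100
efficiency = 44.8 / 53.6 × 100

83.5821 %


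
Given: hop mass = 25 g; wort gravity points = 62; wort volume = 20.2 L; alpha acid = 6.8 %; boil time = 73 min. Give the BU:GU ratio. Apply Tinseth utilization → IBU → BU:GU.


U = 1.65·0.000125^(GP/1000)·(1−e^(−0.04t))/4.15;  IBU = (α/100)·m·U·1000/V;  BU:GU = IBU/GP
U = 1.65·0.000125^(62/1000)·(1−e^(−0.04·73))/4.15 = 0.2155
IBU = (6.8/100)·25·0.2155·1000/20.2 = 18.1327
BU:GU = 18.1327/62

0.2925


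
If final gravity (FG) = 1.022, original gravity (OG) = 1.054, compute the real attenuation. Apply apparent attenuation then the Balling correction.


AA = (OG−FG)/(OG−1)·100;  RA = AA·0.8192
AA = (1.054 − 1.022)/(1.054 − 1)·100 = 59.2593
RA = 59.2593·0.8192

48.5452 %


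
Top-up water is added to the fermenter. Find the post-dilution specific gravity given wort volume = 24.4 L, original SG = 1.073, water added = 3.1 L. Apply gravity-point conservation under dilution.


SG_new = 1 + (SG_old − 1)·V_old/(V_old + V_water)
pts = (1.073 − 1)·1000·24.4/(24.4 + 3.1) = 64.7709
SG_new = 1 + 64.7709/1000

1.0648
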